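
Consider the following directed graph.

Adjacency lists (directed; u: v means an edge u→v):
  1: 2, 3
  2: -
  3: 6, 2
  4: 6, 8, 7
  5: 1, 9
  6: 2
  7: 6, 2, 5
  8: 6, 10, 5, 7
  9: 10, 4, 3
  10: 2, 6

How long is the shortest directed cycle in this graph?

For each vertex v, BFS finds the shortest path from v back to v.
The shortest such closed walk is 5 → 9 → 4 → 7 → 5, length 4.

4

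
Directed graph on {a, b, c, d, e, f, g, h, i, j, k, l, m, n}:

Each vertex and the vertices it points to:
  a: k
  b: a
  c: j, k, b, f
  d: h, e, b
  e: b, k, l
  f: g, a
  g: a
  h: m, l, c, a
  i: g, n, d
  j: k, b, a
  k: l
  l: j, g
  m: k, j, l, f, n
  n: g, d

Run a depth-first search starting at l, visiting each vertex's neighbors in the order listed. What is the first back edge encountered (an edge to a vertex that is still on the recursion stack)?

DFS from l (visiting each vertex's neighbors in the order listed); mark gray on enter, black on exit:
l gray
  j gray
    k gray
      k→l: l is gray → back edge
First back edge: k → l.

k→l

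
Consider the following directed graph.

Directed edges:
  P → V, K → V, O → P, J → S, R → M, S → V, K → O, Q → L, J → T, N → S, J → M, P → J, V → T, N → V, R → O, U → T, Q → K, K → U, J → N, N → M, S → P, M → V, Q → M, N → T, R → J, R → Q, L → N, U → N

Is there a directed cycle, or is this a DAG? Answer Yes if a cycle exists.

Yes

DFS with white/gray/black marking, starting from U:
U gray
  T gray
  T black
  N gray
    S gray
      V gray
        V→T: T black — skip
      V black
      P gray
        P→V: V black — skip
        J gray
          J→S: S is gray → back edge
Back edge found, so a cycle exists: S → P → J → S.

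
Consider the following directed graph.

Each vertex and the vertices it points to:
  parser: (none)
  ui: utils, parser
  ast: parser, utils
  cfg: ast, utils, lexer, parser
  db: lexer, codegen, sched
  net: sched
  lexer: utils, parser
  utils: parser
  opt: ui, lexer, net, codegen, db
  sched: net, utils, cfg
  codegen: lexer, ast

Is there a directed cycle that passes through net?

net is on a cycle iff net can reach itself via ≥1 edge.
net → sched → net — yes.

Yes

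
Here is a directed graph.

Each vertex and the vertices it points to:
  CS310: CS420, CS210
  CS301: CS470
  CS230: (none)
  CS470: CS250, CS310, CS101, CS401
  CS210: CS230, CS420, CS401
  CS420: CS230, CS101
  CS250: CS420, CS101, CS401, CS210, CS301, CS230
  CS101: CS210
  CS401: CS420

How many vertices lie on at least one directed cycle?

7

A vertex is on a directed cycle iff it belongs to a strongly connected component of size ≥ 2 (or has a self-loop).
The vertices on cycles are {CS101, CS210, CS250, CS301, CS401, CS420, CS470} — 7 in total.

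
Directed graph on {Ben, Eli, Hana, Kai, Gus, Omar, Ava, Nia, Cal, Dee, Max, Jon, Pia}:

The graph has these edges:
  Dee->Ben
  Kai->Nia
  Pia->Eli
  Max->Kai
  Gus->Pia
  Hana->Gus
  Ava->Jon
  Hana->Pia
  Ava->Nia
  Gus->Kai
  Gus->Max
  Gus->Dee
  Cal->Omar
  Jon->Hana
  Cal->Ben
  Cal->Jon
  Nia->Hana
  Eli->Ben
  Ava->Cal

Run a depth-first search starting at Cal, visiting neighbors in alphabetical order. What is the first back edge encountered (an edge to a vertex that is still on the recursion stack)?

Nia->Hana

DFS from Cal (visiting neighbors in alphabetical order); mark gray on enter, black on exit:
Cal gray
  Ben gray
  Ben black
  Jon gray
    Hana gray
      Gus gray
        Dee gray
          Dee→Ben: Ben black — skip
        Dee black
        Kai gray
          Nia gray
            Nia→Hana: Hana is gray → back edge
First back edge: Nia → Hana.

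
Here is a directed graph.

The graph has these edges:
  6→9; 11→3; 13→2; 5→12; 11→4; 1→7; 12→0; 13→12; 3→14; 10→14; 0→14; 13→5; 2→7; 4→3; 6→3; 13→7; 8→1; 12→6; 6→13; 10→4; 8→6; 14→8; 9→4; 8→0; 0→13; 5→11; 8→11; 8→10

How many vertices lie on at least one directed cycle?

A vertex is on a directed cycle iff it belongs to a strongly connected component of size ≥ 2 (or has a self-loop).
The vertices on cycles are {0, 3, 4, 5, 6, 8, 9, 10, 11, 12, 13, 14} — 12 in total.

12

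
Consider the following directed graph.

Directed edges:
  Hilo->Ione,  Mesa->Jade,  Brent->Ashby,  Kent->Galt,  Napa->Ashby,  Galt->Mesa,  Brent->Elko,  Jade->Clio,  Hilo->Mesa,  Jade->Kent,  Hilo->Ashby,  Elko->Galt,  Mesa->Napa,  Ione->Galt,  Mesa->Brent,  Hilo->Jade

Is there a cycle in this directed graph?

Yes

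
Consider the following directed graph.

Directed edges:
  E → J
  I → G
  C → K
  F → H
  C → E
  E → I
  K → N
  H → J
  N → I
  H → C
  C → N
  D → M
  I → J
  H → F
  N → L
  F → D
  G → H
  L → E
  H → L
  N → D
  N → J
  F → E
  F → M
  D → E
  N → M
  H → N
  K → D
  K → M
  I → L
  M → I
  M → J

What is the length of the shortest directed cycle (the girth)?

For each vertex v, BFS finds the shortest path from v back to v.
The shortest such closed walk is H → F → H, length 2.

2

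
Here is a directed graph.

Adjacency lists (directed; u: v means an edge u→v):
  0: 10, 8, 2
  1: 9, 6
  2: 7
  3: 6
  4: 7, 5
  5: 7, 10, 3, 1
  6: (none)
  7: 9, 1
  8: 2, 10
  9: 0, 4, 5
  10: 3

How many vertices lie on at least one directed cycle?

8

A vertex is on a directed cycle iff it belongs to a strongly connected component of size ≥ 2 (or has a self-loop).
The vertices on cycles are {0, 1, 2, 4, 5, 7, 8, 9} — 8 in total.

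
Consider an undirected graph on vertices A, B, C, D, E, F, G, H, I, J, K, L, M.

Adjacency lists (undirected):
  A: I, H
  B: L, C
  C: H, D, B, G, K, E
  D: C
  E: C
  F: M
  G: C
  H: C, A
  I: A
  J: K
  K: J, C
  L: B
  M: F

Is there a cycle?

DFS, tracking each vertex's parent; an edge to a visited non-parent vertex closes a cycle.
Start from G:
visit G (parent –)
  visit C (parent G)
    visit H (parent C)
      H–C: parent, skip
      visit A (parent H)
        visit I (parent A)
          I–A: parent, skip
        A–H: parent, skip
    visit D (parent C)
      D–C: parent, skip
    visit B (parent C)
      visit L (parent B)
        L–B: parent, skip
      B–C: parent, skip
    C–G: parent, skip
    visit K (parent C)
      visit J (parent K)
        J–K: parent, skip
      K–C: parent, skip
    visit E (parent C)
      E–C: parent, skip
visit F (parent –)
  visit M (parent F)
    M–F: parent, skip
No non-parent visited neighbor found — the graph is a forest.

No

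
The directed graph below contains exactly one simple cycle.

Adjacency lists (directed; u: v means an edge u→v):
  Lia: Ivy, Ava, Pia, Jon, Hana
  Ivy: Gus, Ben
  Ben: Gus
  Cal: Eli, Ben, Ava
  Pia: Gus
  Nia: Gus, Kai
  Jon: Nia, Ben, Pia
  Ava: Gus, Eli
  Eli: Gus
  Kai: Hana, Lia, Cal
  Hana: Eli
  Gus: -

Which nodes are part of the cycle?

DFS with gray/black marking from Kai:
Kai gray
  Hana gray
    Eli gray
      Gus gray
      Gus black
    Eli black
  Hana black
  Lia gray
    Ivy gray
      Ivy→Gus: Gus black — skip
      Ben gray
        Ben→Gus: Gus black — skip
      Ben black
    Ivy black
    Ava gray
      Ava→Gus: Gus black — skip
      Ava→Eli: Eli black — skip
    Ava black
    Pia gray
      Pia→Gus: Gus black — skip
    Pia black
    Jon gray
      Nia gray
        Nia→Gus: Gus black — skip
        Nia→Kai: Kai is gray → back edge
Back edge closes the cycle Kai → Lia → Jon → Nia → Kai; its vertices are {Jon, Kai, Lia, Nia}.

Jon, Kai, Lia, Nia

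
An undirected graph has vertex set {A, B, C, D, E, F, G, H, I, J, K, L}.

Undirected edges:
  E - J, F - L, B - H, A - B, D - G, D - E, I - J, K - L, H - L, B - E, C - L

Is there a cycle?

DFS, tracking each vertex's parent; an edge to a visited non-parent vertex closes a cycle.
Start from G:
visit G (parent –)
  visit D (parent G)
    D–G: parent, skip
    visit E (parent D)
      E–D: parent, skip
      visit B (parent E)
        B–E: parent, skip
        visit A (parent B)
          A–B: parent, skip
        visit H (parent B)
          H–B: parent, skip
          visit L (parent H)
            visit K (parent L)
              K–L: parent, skip
            visit C (parent L)
              C–L: parent, skip
            visit F (parent L)
              F–L: parent, skip
            L–H: parent, skip
      visit J (parent E)
        visit I (parent J)
          I–J: parent, skip
        J–E: parent, skip
No non-parent visited neighbor found — the graph is a forest.

No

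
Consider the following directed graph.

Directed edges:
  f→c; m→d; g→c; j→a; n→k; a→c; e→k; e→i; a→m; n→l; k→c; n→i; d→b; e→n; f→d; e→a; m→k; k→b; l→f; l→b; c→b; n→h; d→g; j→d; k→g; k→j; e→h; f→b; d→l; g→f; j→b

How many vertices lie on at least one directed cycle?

8

A vertex is on a directed cycle iff it belongs to a strongly connected component of size ≥ 2 (or has a self-loop).
The vertices on cycles are {a, d, f, g, j, k, l, m} — 8 in total.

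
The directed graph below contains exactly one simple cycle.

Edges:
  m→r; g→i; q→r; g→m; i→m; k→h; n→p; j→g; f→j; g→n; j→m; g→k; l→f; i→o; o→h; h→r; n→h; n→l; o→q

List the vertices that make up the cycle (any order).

f, g, j, l, n

DFS with gray/black marking from g:
g gray
  m gray
    r gray
    r black
  m black
  k gray
    h gray
      h→r: r black — skip
    h black
  k black
  i gray
    i→m: m black — skip
    o gray
      q gray
        q→r: r black — skip
      q black
      o→h: h black — skip
    o black
  i black
  n gray
    l gray
      f gray
        j gray
          j→g: g is gray → back edge
Back edge closes the cycle g → n → l → f → j → g; its vertices are {f, g, j, l, n}.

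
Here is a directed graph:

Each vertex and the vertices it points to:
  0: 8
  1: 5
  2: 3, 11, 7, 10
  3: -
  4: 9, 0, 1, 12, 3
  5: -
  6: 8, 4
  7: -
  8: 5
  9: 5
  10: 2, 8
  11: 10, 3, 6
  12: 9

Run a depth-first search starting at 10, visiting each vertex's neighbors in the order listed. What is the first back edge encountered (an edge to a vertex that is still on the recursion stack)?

DFS from 10 (visiting each vertex's neighbors in the order listed); mark gray on enter, black on exit:
10 gray
  2 gray
    3 gray
    3 black
    11 gray
      11→10: 10 is gray → back edge
First back edge: 11 → 10.

11→10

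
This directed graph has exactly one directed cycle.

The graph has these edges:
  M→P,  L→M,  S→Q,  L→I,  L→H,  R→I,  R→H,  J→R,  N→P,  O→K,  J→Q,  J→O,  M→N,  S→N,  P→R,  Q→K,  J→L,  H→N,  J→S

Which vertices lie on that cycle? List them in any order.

H, N, P, R

DFS with gray/black marking from R:
R gray
  I gray
  I black
  H gray
    N gray
      P gray
        P→R: R is gray → back edge
Back edge closes the cycle R → H → N → P → R; its vertices are {H, N, P, R}.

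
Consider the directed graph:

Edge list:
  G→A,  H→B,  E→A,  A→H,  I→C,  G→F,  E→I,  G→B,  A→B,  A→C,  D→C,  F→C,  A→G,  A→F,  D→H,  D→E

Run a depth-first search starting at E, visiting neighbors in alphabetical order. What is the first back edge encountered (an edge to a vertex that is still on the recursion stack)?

DFS from E (visiting neighbors in alphabetical order); mark gray on enter, black on exit:
E gray
  A gray
    B gray
    B black
    C gray
    C black
    F gray
      F→C: C black — skip
    F black
    G gray
      G→A: A is gray → back edge
First back edge: G → A.

G→A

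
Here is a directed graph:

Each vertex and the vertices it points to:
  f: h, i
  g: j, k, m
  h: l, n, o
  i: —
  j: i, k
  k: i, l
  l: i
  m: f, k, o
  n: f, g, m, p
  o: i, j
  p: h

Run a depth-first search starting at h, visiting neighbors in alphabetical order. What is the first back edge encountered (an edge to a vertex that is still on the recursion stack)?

DFS from h (visiting neighbors in alphabetical order); mark gray on enter, black on exit:
h gray
  l gray
    i gray
    i black
  l black
  n gray
    f gray
      f→h: h is gray → back edge
First back edge: f → h.

f->h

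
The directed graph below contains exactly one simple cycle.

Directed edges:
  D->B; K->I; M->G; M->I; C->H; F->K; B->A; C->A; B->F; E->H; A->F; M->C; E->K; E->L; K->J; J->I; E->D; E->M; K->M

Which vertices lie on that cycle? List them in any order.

DFS with gray/black marking from K:
K gray
  I gray
  I black
  J gray
    J→I: I black — skip
  J black
  M gray
    C gray
      A gray
        F gray
          F→K: K is gray → back edge
Back edge closes the cycle K → M → C → A → F → K; its vertices are {A, C, F, K, M}.

A, C, F, K, M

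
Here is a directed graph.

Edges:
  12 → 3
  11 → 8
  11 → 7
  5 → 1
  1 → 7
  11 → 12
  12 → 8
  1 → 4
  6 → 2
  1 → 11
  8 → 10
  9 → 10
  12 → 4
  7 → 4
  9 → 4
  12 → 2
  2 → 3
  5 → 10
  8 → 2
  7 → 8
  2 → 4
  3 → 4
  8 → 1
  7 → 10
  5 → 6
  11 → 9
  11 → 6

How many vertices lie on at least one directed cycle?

5

A vertex is on a directed cycle iff it belongs to a strongly connected component of size ≥ 2 (or has a self-loop).
The vertices on cycles are {1, 7, 8, 11, 12} — 5 in total.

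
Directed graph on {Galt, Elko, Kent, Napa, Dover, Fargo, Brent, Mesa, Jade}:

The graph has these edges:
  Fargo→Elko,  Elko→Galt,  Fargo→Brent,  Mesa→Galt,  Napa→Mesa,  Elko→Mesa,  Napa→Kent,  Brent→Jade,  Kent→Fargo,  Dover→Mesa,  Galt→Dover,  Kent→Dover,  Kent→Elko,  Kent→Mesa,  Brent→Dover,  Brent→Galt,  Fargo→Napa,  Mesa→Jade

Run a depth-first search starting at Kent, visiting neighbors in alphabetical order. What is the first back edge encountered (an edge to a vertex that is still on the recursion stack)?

DFS from Kent (visiting neighbors in alphabetical order); mark gray on enter, black on exit:
Kent gray
  Dover gray
    Mesa gray
      Galt gray
        Galt→Dover: Dover is gray → back edge
First back edge: Galt → Dover.

Galt→Dover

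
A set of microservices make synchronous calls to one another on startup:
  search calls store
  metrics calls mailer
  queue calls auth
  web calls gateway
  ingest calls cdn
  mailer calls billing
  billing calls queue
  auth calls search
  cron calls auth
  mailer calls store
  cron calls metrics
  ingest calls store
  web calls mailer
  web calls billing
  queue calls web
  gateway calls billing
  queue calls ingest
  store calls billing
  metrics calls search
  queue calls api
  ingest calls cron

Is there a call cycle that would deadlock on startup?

DFS with white/gray/black marking, starting from cron:
cron gray
  auth gray
    search gray
      store gray
        billing gray
          queue gray
            api gray
            api black
            queue→auth: auth is gray → back edge
Back edge found, so a cycle exists: auth → search → store → billing → queue → auth.

Yes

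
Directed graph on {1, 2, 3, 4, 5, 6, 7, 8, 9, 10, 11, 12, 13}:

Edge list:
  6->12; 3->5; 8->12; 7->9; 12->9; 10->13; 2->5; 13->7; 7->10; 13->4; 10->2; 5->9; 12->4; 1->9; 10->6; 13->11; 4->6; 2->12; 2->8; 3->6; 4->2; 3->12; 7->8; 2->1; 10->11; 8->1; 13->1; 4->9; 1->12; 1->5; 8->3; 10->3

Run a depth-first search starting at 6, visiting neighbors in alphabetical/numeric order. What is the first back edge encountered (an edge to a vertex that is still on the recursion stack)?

DFS from 6 (visiting neighbors in alphabetical/numeric order); mark gray on enter, black on exit:
6 gray
  12 gray
    4 gray
      2 gray
        1 gray
          5 gray
            9 gray
            9 black
          5 black
          1→9: 9 black — skip
          1→12: 12 is gray → back edge
First back edge: 1 → 12.

1→12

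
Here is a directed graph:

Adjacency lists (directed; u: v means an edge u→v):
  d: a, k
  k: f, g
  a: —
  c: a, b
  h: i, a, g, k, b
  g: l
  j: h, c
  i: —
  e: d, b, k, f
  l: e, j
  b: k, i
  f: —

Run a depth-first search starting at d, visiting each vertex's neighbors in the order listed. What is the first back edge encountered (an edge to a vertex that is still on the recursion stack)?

e->d

DFS from d (visiting each vertex's neighbors in the order listed); mark gray on enter, black on exit:
d gray
  a gray
  a black
  k gray
    f gray
    f black
    g gray
      l gray
        e gray
          e→d: d is gray → back edge
First back edge: e → d.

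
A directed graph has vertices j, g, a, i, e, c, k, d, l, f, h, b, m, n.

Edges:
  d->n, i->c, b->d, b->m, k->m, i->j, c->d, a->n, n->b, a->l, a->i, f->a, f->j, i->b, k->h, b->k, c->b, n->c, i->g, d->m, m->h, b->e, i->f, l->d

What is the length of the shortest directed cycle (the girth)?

For each vertex v, BFS finds the shortest path from v back to v.
The shortest such closed walk is i → f → a → i, length 3.

3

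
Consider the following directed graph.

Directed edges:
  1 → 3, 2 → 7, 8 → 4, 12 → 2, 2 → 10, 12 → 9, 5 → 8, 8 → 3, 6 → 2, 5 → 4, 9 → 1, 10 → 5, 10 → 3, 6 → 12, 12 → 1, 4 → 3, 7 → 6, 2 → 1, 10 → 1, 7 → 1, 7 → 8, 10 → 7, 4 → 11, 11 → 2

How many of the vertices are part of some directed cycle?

A vertex is on a directed cycle iff it belongs to a strongly connected component of size ≥ 2 (or has a self-loop).
The vertices on cycles are {2, 4, 5, 6, 7, 8, 10, 11, 12} — 9 in total.

9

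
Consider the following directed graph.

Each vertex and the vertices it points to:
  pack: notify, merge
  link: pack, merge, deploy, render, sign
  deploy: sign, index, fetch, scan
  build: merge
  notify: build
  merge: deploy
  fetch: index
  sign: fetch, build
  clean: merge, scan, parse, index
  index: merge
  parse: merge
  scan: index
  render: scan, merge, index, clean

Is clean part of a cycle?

No

clean lies on a cycle iff there is a path from clean back to itself.
Exploring from clean, it never reaches itself; equivalently, its strongly connected component is a singleton.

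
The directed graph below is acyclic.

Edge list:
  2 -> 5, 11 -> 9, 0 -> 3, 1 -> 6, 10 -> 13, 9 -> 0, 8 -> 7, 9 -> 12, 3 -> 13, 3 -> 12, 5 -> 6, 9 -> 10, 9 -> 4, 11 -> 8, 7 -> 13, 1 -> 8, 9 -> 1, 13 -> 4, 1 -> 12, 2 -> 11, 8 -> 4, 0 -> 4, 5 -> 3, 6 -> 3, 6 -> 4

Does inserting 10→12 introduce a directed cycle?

No

Adding 10→12 creates a cycle iff 12 can already reach 10.
Explore from 12: no path reaches 10. The graph stays acyclic.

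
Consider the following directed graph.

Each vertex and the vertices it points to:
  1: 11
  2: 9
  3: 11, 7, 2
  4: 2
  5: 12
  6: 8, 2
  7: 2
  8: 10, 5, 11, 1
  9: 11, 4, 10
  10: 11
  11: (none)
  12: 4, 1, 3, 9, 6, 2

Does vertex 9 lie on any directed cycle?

Yes

9 is on a cycle iff 9 can reach itself via ≥1 edge.
9 → 4 → 2 → 9 — yes.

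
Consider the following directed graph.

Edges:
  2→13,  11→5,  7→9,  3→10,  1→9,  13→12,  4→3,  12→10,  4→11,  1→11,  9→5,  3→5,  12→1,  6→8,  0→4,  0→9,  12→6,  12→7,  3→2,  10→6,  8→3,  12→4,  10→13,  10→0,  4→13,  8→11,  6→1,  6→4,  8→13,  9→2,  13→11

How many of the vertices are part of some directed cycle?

12

A vertex is on a directed cycle iff it belongs to a strongly connected component of size ≥ 2 (or has a self-loop).
The vertices on cycles are {0, 1, 2, 3, 4, 6, 7, 8, 9, 10, 12, 13} — 12 in total.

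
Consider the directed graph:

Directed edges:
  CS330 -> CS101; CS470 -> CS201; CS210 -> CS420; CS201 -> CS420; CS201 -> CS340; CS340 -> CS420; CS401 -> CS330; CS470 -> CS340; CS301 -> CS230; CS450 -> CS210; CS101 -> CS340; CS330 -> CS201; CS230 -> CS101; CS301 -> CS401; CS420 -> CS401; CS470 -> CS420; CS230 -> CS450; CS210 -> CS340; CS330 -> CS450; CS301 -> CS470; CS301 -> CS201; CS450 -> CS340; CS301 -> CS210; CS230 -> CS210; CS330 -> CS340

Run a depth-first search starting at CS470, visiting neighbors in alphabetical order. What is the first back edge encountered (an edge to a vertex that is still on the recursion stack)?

CS101→CS340

DFS from CS470 (visiting neighbors in alphabetical order); mark gray on enter, black on exit:
CS470 gray
  CS201 gray
    CS340 gray
      CS420 gray
        CS401 gray
          CS330 gray
            CS101 gray
              CS101→CS340: CS340 is gray → back edge
First back edge: CS101 → CS340.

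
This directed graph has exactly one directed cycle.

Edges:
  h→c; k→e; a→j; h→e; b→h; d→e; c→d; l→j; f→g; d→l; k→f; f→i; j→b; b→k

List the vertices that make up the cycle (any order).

b, c, d, h, j, l

DFS with gray/black marking from j:
j gray
  b gray
    k gray
      e gray
      e black
      f gray
        i gray
        i black
        g gray
        g black
      f black
    k black
    h gray
      h→e: e black — skip
      c gray
        d gray
          d→e: e black — skip
          l gray
            l→j: j is gray → back edge
Back edge closes the cycle j → b → h → c → d → l → j; its vertices are {b, c, d, h, j, l}.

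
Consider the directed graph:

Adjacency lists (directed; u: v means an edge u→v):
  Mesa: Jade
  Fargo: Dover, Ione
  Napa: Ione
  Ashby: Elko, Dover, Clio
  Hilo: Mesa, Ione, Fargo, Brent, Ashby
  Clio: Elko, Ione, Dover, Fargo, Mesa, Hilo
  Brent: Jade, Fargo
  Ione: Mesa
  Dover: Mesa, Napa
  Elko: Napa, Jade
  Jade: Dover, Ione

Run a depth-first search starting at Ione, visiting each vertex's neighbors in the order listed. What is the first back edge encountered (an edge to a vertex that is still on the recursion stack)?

Dover→Mesa

DFS from Ione (visiting each vertex's neighbors in the order listed); mark gray on enter, black on exit:
Ione gray
  Mesa gray
    Jade gray
      Dover gray
        Dover→Mesa: Mesa is gray → back edge
First back edge: Dover → Mesa.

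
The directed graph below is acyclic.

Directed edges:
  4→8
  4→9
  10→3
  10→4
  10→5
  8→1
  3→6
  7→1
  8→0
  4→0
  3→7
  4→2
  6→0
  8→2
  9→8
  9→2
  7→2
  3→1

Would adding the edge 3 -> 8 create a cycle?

No

Adding 3→8 creates a cycle iff 8 can already reach 3.
Explore from 8: no path reaches 3. The graph stays acyclic.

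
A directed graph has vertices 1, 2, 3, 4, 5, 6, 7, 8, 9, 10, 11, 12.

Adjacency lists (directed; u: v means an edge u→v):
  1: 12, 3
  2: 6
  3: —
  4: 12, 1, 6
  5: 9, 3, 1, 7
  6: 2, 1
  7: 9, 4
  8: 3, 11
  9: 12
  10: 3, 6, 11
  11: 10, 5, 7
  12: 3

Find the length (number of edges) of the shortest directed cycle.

2

For each vertex v, BFS finds the shortest path from v back to v.
The shortest such closed walk is 11 → 10 → 11, length 2.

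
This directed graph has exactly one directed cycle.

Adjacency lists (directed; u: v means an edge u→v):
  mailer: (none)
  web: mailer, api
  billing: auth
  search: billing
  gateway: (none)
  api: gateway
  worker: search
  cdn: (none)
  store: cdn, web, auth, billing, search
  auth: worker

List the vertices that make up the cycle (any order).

DFS with gray/black marking from billing:
billing gray
  auth gray
    worker gray
      search gray
        search→billing: billing is gray → back edge
Back edge closes the cycle billing → auth → worker → search → billing; its vertices are {auth, search, worker, billing}.

auth, search, worker, billing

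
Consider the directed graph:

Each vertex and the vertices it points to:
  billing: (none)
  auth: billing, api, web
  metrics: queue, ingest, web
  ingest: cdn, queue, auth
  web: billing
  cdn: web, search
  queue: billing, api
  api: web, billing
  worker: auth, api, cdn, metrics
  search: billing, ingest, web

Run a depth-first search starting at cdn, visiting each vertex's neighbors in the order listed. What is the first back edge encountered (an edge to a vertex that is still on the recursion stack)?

DFS from cdn (visiting each vertex's neighbors in the order listed); mark gray on enter, black on exit:
cdn gray
  web gray
    billing gray
    billing black
  web black
  search gray
    search→billing: billing black — skip
    ingest gray
      ingest→cdn: cdn is gray → back edge
First back edge: ingest → cdn.

ingest→cdn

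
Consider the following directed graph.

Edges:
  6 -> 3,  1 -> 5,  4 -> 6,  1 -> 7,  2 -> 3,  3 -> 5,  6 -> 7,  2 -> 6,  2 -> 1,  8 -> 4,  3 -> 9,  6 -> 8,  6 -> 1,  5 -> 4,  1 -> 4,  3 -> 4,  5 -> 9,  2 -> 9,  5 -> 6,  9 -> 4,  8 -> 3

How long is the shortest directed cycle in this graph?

3

For each vertex v, BFS finds the shortest path from v back to v.
The shortest such closed walk is 6 → 1 → 5 → 6, length 3.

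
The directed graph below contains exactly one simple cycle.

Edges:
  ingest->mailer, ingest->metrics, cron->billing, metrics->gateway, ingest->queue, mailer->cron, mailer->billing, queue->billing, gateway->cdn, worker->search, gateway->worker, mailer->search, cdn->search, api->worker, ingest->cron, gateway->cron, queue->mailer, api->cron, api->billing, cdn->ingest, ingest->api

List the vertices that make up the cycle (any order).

cdn, ingest, gateway, metrics

DFS with gray/black marking from ingest:
ingest gray
  mailer gray
    search gray
    search black
    cron gray
      billing gray
      billing black
    cron black
    mailer→billing: billing black — skip
  mailer black
  ingest→cron: cron black — skip
  metrics gray
    gateway gray
      worker gray
        worker→search: search black — skip
      worker black
      gateway→cron: cron black — skip
      cdn gray
        cdn→search: search black — skip
        cdn→ingest: ingest is gray → back edge
Back edge closes the cycle ingest → metrics → gateway → cdn → ingest; its vertices are {cdn, ingest, gateway, metrics}.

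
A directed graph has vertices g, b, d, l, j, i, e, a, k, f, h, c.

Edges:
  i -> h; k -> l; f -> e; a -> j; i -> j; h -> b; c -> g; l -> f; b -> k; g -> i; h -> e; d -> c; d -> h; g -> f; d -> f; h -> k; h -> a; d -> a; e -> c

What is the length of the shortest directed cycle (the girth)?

4

For each vertex v, BFS finds the shortest path from v back to v.
The shortest such closed walk is c → g → f → e → c, length 4.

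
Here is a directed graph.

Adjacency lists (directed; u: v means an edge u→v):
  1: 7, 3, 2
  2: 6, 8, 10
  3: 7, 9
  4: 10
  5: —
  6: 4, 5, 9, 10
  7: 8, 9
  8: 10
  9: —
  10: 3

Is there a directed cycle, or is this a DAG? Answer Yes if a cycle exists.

DFS with white/gray/black marking, starting from 4:
4 gray
  10 gray
    3 gray
      7 gray
        8 gray
          8→10: 10 is gray → back edge
Back edge found, so a cycle exists: 10 → 3 → 7 → 8 → 10.

Yes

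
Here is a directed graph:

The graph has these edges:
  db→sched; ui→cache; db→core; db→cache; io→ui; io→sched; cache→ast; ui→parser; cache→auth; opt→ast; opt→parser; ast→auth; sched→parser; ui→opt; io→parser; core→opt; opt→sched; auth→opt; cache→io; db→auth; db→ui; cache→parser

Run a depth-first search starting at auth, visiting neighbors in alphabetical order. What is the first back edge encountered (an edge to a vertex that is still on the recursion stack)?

ast->auth

DFS from auth (visiting neighbors in alphabetical order); mark gray on enter, black on exit:
auth gray
  opt gray
    ast gray
      ast→auth: auth is gray → back edge
First back edge: ast → auth.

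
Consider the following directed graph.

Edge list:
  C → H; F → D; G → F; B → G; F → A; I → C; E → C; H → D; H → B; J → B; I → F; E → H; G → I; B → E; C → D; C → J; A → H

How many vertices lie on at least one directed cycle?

9

A vertex is on a directed cycle iff it belongs to a strongly connected component of size ≥ 2 (or has a self-loop).
The vertices on cycles are {A, B, C, E, F, G, H, I, J} — 9 in total.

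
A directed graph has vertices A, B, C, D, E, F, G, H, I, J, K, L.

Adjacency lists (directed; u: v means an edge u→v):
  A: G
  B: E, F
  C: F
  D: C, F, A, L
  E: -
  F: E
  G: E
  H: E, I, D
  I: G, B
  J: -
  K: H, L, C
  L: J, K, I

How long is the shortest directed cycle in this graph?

2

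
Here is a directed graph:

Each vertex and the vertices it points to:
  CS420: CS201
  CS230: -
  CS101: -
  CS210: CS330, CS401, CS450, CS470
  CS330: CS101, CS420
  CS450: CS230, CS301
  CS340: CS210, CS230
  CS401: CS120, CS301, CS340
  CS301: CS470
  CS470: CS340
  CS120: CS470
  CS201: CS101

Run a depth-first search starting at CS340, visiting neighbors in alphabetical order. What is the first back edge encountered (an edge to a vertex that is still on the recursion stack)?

CS470→CS340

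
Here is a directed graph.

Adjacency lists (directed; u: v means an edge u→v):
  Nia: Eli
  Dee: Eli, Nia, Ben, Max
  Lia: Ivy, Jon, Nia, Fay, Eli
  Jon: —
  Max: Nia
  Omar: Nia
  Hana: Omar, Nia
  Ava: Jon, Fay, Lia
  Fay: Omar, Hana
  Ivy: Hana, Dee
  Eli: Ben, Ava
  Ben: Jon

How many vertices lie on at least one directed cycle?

A vertex is on a directed cycle iff it belongs to a strongly connected component of size ≥ 2 (or has a self-loop).
The vertices on cycles are {Ava, Dee, Eli, Fay, Ivy, Lia, Max, Nia, Hana, Omar} — 10 in total.

10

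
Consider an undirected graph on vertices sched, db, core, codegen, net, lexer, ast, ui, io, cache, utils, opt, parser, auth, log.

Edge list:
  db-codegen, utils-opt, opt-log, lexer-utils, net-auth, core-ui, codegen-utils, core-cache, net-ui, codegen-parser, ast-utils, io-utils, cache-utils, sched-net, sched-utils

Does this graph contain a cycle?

DFS, tracking each vertex's parent; an edge to a visited non-parent vertex closes a cycle.
Start from log:
visit log (parent –)
  visit opt (parent log)
    opt–log: parent, skip
    visit utils (parent opt)
      visit lexer (parent utils)
        lexer–utils: parent, skip
      utils–opt: parent, skip
      visit cache (parent utils)
        visit core (parent cache)
          visit ui (parent core)
            ui–core: parent, skip
            visit net (parent ui)
              net–ui: parent, skip
              visit sched (parent net)
                sched–net: parent, skip
                sched–utils: utils visited and ≠ parent → cycle
Cycle: utils – cache – core – ui – net – sched – utils.

Yes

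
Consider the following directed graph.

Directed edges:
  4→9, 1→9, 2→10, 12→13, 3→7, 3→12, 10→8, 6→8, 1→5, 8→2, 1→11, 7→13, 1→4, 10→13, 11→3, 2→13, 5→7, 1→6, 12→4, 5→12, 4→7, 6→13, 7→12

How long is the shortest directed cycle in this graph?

For each vertex v, BFS finds the shortest path from v back to v.
The shortest such closed walk is 4 → 7 → 12 → 4, length 3.

3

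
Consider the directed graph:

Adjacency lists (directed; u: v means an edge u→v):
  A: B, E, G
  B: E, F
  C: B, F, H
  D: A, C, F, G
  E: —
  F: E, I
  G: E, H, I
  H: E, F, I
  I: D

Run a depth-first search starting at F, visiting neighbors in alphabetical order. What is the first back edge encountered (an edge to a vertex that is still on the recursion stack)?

B→F

DFS from F (visiting neighbors in alphabetical order); mark gray on enter, black on exit:
F gray
  E gray
  E black
  I gray
    D gray
      A gray
        B gray
          B→E: E black — skip
          B→F: F is gray → back edge
First back edge: B → F.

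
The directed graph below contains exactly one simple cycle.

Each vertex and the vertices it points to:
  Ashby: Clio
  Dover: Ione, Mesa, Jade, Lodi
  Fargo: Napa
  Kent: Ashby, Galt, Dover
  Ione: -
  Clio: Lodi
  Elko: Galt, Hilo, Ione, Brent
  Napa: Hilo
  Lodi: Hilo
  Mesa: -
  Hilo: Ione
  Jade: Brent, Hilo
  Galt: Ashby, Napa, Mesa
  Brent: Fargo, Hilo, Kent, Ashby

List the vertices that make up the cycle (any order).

DFS with gray/black marking from Brent:
Brent gray
  Fargo gray
    Napa gray
      Hilo gray
        Ione gray
        Ione black
      Hilo black
    Napa black
  Fargo black
  Brent→Hilo: Hilo black — skip
  Kent gray
    Ashby gray
      Clio gray
        Lodi gray
          Lodi→Hilo: Hilo black — skip
        Lodi black
      Clio black
    Ashby black
    Galt gray
      Galt→Ashby: Ashby black — skip
      Galt→Napa: Napa black — skip
      Mesa gray
      Mesa black
    Galt black
    Dover gray
      Dover→Ione: Ione black — skip
      Dover→Mesa: Mesa black — skip
      Jade gray
        Jade→Brent: Brent is gray → back edge
Back edge closes the cycle Brent → Kent → Dover → Jade → Brent; its vertices are {Jade, Kent, Brent, Dover}.

Jade, Kent, Brent, Dover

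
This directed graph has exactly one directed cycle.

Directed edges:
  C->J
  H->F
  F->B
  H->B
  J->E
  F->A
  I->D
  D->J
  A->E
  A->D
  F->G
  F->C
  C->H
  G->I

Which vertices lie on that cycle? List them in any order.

DFS with gray/black marking from H:
H gray
  F gray
    B gray
    B black
    G gray
      I gray
        D gray
          J gray
            E gray
            E black
          J black
        D black
      I black
    G black
    A gray
      A→E: E black — skip
      A→D: D black — skip
    A black
    C gray
      C→H: H is gray → back edge
Back edge closes the cycle H → F → C → H; its vertices are {C, F, H}.

C, F, H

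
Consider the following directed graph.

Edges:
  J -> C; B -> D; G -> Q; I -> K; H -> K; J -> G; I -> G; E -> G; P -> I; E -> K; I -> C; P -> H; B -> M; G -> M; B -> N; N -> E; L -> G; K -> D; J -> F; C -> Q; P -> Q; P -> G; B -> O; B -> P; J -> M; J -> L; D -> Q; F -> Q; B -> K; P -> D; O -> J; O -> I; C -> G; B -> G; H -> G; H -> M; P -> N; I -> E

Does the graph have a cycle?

DFS with white/gray/black marking, starting from M:
M gray
M black
O gray
  I gray
    E gray
      K gray
        D gray
          Q gray
          Q black
        D black
      K black
      G gray
        G→Q: Q black — skip
        G→M: M black — skip
      G black
    E black
    C gray
      C→Q: Q black — skip
      C→G: G black — skip
    C black
    I→G: G black — skip
    I→K: K black — skip
  I black
  J gray
    L gray
      L→G: G black — skip
    L black
    F gray
      F→Q: Q black — skip
    F black
    J→M: M black — skip
    J→G: G black — skip
    J→C: C black — skip
  J black
O black
B gray
  B→O: O black — skip
  P gray
    H gray
      H→K: K black — skip
      H→M: M black — skip
      H→G: G black — skip
    H black
    P→Q: Q black — skip
    N gray
      N→E: E black — skip
    N black
    P→I: I black — skip
    P→D: D black — skip
    P→G: G black — skip
  P black
  B→K: K black — skip
  B→M: M black — skip
  B→N: N black — skip
  B→G: G black — skip
  B→D: D black — skip
B black
Every edge goes to a white or black vertex — no back edge, so the graph is acyclic.

No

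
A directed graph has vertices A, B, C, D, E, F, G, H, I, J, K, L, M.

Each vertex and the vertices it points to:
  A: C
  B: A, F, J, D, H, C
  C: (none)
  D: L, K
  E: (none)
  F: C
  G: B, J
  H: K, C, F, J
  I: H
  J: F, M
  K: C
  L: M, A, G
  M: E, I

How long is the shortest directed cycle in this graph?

For each vertex v, BFS finds the shortest path from v back to v.
The shortest such closed walk is L → G → B → D → L, length 4.

4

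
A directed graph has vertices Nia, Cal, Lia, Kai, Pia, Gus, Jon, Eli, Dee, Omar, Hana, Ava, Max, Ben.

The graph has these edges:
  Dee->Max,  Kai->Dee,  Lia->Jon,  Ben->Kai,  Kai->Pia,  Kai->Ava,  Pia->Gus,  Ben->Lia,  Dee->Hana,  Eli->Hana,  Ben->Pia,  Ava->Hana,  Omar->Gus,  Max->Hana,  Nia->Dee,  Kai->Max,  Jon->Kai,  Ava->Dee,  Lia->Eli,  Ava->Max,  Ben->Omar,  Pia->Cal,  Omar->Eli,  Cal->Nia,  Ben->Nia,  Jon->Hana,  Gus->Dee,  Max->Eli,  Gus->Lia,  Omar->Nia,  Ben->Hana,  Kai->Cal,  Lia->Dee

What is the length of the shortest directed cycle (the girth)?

5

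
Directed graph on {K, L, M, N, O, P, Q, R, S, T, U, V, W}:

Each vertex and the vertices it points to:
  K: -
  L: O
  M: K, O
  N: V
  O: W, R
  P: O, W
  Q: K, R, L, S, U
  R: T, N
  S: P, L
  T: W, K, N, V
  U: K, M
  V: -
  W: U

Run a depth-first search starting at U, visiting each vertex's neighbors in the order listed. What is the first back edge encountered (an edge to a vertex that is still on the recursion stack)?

W->U

DFS from U (visiting each vertex's neighbors in the order listed); mark gray on enter, black on exit:
U gray
  K gray
  K black
  M gray
    M→K: K black — skip
    O gray
      W gray
        W→U: U is gray → back edge
First back edge: W → U.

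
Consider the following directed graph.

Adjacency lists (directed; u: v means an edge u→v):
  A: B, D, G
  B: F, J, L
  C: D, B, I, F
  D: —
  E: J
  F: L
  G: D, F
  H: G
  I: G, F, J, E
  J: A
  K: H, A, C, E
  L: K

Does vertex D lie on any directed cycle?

D lies on a cycle iff there is a path from D back to itself.
Exploring from D, it never reaches itself; equivalently, its strongly connected component is a singleton.

No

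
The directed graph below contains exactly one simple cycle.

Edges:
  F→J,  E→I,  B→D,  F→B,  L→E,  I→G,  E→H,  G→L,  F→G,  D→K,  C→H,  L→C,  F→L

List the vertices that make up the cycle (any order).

E, G, I, L

DFS with gray/black marking from L:
L gray
  C gray
    H gray
    H black
  C black
  E gray
    I gray
      G gray
        G→L: L is gray → back edge
Back edge closes the cycle L → E → I → G → L; its vertices are {E, G, I, L}.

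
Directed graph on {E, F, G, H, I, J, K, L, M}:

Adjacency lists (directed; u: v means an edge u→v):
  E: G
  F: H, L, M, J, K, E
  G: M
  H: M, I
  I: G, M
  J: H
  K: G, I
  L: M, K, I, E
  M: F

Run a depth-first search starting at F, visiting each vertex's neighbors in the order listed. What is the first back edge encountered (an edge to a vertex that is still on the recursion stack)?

M→F

DFS from F (visiting each vertex's neighbors in the order listed); mark gray on enter, black on exit:
F gray
  H gray
    M gray
      M→F: F is gray → back edge
First back edge: M → F.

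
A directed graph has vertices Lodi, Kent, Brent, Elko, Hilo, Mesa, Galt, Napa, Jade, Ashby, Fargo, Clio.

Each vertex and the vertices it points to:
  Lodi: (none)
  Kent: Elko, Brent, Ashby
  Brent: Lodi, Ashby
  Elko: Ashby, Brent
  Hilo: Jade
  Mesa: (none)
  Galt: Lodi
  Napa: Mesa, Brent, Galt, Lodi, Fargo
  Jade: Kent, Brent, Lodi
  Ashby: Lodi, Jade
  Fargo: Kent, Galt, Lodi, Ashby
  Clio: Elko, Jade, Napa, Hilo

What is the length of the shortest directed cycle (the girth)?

3

For each vertex v, BFS finds the shortest path from v back to v.
The shortest such closed walk is Kent → Ashby → Jade → Kent, length 3.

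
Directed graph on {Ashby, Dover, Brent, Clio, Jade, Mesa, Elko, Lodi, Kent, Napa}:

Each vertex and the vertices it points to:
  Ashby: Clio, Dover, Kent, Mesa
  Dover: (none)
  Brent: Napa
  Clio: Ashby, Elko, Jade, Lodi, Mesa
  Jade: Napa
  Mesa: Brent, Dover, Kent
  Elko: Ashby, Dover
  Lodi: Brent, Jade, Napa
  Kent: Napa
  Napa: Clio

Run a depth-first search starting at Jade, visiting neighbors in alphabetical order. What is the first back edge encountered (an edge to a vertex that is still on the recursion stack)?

DFS from Jade (visiting neighbors in alphabetical order); mark gray on enter, black on exit:
Jade gray
  Napa gray
    Clio gray
      Ashby gray
        Ashby→Clio: Clio is gray → back edge
First back edge: Ashby → Clio.

Ashby->Clio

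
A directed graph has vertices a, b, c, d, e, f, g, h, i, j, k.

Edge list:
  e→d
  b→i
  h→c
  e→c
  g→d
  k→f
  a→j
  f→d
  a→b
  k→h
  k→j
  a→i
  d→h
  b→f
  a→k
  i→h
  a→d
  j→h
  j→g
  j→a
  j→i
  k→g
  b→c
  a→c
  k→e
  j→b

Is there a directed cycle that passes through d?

No

d lies on a cycle iff there is a path from d back to itself.
Exploring from d, it never reaches itself; equivalently, its strongly connected component is a singleton.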